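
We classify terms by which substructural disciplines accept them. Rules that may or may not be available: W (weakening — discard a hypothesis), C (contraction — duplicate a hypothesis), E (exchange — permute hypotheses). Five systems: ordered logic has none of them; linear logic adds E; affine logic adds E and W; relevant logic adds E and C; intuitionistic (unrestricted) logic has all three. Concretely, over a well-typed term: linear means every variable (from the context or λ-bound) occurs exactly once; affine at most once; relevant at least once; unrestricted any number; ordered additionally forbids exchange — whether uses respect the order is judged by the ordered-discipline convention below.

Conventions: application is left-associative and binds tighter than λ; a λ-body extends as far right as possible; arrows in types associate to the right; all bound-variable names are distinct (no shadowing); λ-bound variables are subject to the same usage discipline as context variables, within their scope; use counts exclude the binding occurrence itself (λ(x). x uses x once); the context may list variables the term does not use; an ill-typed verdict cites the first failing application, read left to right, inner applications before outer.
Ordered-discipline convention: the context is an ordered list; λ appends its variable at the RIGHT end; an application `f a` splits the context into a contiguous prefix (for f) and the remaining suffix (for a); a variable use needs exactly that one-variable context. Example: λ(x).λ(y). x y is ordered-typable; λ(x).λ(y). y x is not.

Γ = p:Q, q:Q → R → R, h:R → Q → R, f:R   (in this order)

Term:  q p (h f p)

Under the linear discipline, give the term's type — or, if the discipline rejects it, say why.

not well-typed under linear — repeated use of p ×2
counts: p: 2, q: 1, h: 1, f: 1
left-to-right use order: q, p, h, f, p
typing: the term checks, with type R
per-discipline verdicts: ordered ✗ | linear ✗ | affine ✗ | relevant ✓ | unrestricted ✓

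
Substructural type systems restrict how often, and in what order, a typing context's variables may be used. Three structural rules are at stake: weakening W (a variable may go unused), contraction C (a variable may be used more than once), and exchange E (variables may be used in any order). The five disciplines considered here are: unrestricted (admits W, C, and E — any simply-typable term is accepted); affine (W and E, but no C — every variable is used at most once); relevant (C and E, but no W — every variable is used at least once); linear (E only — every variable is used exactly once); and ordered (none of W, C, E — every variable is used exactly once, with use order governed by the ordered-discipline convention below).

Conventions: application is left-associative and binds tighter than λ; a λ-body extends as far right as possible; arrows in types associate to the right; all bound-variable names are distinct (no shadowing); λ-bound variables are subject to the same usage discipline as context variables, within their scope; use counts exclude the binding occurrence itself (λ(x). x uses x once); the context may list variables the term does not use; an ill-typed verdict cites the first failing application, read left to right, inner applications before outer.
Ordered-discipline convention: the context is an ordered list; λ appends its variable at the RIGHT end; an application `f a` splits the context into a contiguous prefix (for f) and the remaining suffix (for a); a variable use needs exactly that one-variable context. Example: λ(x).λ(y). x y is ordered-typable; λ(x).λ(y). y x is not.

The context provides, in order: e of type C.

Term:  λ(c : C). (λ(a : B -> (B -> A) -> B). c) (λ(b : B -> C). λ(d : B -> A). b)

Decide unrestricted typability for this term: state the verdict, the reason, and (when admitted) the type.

no — the type mismatch rejects it
use counts: e ×0, c (bound) ×1, a (bound) ×0, b (bound) ×1, d (bound) ×0
use order (left to right): c, b
typing: ill-typed: an argument (B -> C) -> (B -> A) -> B -> C mismatches the expected B -> (B -> A) -> B
all disciplines: ordered ✗ · linear ✗ · affine ✗ · relevant ✗ · unrestricted ✗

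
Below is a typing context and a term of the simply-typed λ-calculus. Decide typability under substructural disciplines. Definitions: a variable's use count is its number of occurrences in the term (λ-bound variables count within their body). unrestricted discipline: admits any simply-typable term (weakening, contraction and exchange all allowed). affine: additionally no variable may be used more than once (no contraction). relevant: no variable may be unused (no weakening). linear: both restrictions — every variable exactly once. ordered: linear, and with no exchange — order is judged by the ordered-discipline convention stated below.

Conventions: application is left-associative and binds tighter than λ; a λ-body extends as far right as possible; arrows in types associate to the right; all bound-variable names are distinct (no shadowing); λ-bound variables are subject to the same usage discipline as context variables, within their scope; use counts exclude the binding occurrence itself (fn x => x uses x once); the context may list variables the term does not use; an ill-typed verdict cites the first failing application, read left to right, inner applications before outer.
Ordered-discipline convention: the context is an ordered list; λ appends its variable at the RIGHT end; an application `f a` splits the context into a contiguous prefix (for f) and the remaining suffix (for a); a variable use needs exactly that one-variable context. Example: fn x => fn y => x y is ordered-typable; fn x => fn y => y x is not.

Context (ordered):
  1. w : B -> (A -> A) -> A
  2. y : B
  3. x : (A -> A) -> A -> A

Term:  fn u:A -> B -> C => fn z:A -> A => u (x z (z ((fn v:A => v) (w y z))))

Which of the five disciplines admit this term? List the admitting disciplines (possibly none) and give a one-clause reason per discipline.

admitted in: relevant, unrestricted
variable uses: w: 1×, y: 1×, x: 1×, u (bound): 1×, z (bound): 3×, v (bound): 1×
uses in reading order: u, x, z, z, v, w, y, z
typing: the term checks, with type (A -> B -> C) -> (A -> A) -> B -> C
ordered ✗ (z ×3 used more than once (contraction))
linear ✗ (z ×3 used more than once (contraction))
affine ✗ (z ×3 used more than once (contraction))
relevant ✓ (every one of w, y, x, u, z, v appears)
unrestricted ✓ (well-typed at (A -> B -> C) -> (A -> A) -> B -> C; no restrictions here)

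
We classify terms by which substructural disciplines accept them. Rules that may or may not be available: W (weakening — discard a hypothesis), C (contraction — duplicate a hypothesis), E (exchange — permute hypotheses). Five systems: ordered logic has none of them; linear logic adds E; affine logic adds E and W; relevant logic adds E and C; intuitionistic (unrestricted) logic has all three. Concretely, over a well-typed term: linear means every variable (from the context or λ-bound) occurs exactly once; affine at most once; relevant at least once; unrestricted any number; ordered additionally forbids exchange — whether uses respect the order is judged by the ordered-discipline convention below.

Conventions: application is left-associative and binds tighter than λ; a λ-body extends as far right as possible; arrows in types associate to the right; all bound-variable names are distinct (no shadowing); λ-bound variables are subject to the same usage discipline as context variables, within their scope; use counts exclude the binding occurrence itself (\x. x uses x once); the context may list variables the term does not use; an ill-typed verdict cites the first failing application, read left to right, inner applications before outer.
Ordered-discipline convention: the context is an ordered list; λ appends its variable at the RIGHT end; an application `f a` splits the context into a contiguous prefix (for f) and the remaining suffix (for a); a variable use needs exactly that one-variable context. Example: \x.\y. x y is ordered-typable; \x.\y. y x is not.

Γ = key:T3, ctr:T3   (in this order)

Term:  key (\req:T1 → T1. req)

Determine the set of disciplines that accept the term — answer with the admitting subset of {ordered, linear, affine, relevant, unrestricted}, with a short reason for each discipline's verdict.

admitting disciplines: none
counts: key: 1×, ctr: 0×, req [bound]: 1×
order of uses: key, req
typing: ill-typed: applying a non-function (T3)
ordered: ✗, not simply typable
linear: ✗, fails simple typing
affine: ✗, a type mismatch blocks all five
relevant: ✗, the type mismatch rejects it
unrestricted: ✗, not simply typable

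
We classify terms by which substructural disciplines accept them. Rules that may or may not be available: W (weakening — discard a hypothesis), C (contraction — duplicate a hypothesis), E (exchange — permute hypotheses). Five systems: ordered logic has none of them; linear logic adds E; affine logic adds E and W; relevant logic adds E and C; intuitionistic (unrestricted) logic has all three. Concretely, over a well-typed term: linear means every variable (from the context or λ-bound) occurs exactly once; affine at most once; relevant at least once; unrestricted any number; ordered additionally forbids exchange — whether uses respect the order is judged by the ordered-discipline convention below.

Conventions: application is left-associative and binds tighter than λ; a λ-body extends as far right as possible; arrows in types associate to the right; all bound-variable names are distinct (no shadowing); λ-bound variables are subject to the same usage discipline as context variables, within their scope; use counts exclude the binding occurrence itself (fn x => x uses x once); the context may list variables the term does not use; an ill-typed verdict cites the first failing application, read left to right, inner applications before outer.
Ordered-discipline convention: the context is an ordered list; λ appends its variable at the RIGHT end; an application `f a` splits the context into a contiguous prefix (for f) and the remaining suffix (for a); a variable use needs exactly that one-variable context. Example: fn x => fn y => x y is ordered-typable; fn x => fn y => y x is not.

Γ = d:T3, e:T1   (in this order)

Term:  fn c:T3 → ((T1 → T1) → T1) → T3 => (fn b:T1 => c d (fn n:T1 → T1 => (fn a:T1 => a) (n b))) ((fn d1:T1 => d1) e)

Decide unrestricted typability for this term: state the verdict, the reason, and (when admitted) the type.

yes — well-typed at (T3 → ((T1 → T1) → T1) → T3) → T3; no restrictions here; term : (T3 → ((T1 → T1) → T1) → T3) → T3
variable uses: d: 1, e: 1, c (λ-bound): 1, b (λ-bound): 1, n (λ-bound): 1, a (λ-bound): 1, d1 (λ-bound): 1
uses in reading order: c, d, a, n, b, d1, e
typing: well-typed at (T3 → ((T1 → T1) → T1) → T3) → T3
all disciplines: ordered ✗, linear ✓, affine ✓, relevant ✓, unrestricted ✓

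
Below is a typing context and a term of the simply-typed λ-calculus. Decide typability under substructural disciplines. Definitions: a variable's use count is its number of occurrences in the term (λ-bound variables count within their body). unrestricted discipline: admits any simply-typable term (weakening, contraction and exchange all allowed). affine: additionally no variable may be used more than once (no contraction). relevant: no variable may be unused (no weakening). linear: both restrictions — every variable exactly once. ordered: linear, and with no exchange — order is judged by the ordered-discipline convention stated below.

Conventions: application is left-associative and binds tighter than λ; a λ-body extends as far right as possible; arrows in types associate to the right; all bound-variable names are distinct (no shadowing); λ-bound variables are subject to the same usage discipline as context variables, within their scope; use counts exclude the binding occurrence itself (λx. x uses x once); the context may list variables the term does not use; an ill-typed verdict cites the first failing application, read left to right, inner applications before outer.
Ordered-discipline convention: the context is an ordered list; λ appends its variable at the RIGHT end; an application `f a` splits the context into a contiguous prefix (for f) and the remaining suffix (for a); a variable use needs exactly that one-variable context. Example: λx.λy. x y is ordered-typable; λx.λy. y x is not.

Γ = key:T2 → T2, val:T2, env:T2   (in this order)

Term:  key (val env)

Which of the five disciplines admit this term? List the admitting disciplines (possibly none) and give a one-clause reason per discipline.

accepted by: none
usage: key=1, val=1, env=1
order of uses: key, val, env
typing: ill-typed: can't apply a value of type T2
ordered ✗ (the type mismatch rejects it)
linear ✗ (not simply typable)
affine ✗ (fails simple typing)
relevant ✗ (a type mismatch blocks all five)
unrestricted ✗ (the type mismatch rejects it)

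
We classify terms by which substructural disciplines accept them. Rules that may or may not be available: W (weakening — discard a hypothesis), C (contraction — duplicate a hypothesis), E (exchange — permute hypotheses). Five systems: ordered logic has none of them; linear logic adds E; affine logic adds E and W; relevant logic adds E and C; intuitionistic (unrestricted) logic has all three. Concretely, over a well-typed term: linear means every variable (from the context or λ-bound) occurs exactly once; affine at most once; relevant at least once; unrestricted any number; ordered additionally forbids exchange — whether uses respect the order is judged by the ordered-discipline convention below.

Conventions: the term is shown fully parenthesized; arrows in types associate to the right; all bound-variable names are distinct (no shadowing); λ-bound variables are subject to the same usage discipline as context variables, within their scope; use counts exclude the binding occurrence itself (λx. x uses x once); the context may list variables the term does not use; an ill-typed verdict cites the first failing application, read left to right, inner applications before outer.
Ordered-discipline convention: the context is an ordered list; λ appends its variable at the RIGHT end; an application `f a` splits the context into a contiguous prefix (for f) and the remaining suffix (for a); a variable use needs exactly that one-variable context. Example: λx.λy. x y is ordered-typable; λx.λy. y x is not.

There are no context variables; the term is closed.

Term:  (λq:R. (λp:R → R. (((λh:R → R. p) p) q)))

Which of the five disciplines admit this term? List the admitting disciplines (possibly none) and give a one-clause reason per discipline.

admitted in: unrestricted
use counts: q [bound]: 1×, p [bound]: 2×, h [bound]: 0×
use order (left to right): p, p, q
typing: ✓ — R → (R → R) → R
ordered ✗ (uses contraction: p ×2; h never used (weakening))
linear ✗ (uses contraction: p ×2; h never used (weakening))
affine ✗ (uses contraction: p ×2)
relevant ✗ (h never used (weakening))
unrestricted ✓ (typability at R → (R → R) → R is all that's needed)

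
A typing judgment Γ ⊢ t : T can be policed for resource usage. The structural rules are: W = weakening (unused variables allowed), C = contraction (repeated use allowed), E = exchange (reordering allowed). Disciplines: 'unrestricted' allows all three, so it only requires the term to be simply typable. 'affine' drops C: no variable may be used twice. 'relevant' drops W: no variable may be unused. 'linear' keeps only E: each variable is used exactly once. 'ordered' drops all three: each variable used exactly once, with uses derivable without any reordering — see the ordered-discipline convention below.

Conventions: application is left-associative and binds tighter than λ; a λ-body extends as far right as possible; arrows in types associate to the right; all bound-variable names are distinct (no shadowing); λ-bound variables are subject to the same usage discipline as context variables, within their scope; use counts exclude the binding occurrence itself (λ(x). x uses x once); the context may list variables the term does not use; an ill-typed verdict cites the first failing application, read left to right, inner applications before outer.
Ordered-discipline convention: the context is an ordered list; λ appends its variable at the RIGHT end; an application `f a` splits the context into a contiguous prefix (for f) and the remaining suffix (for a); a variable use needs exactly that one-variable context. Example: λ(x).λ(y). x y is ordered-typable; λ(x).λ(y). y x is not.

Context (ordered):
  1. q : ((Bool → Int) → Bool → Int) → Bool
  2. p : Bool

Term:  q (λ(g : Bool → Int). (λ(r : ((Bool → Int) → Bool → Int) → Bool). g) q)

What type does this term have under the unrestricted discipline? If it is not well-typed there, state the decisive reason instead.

term : Bool
use counts: q: 2×, p: 0×, g [bound]: 1×, r [bound]: 0×
use order (left to right): q, g, q
typing: the term checks, with type Bool
summary: ordered ✗, linear ✗, affine ✗, relevant ✗, unrestricted ✓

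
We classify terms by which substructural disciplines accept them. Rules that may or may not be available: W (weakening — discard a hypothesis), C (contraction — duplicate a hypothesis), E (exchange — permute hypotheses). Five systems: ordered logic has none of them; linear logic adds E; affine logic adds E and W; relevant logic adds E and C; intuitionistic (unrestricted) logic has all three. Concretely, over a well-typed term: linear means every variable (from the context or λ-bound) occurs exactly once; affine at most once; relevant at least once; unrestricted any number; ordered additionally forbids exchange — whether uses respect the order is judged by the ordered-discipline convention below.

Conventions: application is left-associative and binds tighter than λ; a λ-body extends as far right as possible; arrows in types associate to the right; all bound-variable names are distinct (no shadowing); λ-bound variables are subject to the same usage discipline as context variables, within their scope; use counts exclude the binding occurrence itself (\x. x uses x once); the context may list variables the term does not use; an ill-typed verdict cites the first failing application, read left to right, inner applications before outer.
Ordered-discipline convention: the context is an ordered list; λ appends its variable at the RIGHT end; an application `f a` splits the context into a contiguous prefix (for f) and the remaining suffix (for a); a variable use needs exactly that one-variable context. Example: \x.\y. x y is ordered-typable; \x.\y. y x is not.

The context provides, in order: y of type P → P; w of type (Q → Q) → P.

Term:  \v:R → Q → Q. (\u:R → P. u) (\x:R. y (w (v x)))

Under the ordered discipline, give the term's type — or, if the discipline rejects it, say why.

term : (R → Q → Q) → R → P
variable uses: y=1; w=1; v [bound]=1; u [bound]=1; x [bound]=1
use order (left to right): u, y, w, v, x
typing: ✓ — (R → Q → Q) → R → P
per-discipline verdicts: ordered ✓; linear ✓; affine ✓; relevant ✓; unrestricted ✓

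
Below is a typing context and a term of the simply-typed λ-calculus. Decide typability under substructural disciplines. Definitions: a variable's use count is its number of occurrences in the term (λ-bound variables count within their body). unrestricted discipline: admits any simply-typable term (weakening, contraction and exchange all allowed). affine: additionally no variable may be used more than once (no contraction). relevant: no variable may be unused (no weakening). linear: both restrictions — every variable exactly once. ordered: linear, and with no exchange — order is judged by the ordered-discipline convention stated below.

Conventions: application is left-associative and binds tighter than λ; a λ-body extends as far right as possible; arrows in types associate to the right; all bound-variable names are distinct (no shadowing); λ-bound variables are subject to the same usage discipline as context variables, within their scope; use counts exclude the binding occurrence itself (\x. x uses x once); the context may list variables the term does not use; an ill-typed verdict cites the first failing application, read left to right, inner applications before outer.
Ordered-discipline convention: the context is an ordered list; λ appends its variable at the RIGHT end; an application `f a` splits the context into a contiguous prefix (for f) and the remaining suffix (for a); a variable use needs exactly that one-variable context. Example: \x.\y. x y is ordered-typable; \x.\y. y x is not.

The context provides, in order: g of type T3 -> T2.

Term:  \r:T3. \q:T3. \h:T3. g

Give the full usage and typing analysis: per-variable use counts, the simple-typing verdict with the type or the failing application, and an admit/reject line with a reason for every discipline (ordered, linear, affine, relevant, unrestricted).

usage: g=1; r (λ-bound)=0; q (λ-bound)=0; h (λ-bound)=0
uses in reading order: g
typing: well-typed — term : T3 -> T3 -> T3 -> T3 -> T2
ordered: ✗, unused: r, q, h — weakening required
linear: ✗, unused: r, q, h — weakening required
affine: ✓, g, r, q, h: no repeats, contraction unneeded
relevant: ✗, unused: r, q, h — weakening required
unrestricted: ✓, type-checks (T3 -> T3 -> T3 -> T3 -> T2) and nothing is barred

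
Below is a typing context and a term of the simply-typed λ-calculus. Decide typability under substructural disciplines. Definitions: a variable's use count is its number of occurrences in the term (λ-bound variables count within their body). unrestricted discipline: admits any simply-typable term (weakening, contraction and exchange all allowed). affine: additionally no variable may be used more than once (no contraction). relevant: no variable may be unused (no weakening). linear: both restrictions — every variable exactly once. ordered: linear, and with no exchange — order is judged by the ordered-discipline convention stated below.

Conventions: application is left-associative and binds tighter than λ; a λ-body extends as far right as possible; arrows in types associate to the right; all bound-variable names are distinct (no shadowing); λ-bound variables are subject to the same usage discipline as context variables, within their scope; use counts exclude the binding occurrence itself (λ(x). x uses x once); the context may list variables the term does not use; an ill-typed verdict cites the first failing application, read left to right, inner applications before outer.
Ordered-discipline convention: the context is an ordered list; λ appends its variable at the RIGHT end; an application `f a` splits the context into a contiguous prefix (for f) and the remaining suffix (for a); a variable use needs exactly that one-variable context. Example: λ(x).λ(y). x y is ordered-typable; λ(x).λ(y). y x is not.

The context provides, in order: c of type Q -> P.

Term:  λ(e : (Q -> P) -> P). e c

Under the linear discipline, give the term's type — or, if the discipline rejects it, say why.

term : ((Q -> P) -> P) -> P
variable uses: c: 1×, e (bound): 1×
order of uses: e, c
typing: well-typed at ((Q -> P) -> P) -> P
summary: ordered ✗ · linear ✓ · affine ✓ · relevant ✓ · unrestricted ✓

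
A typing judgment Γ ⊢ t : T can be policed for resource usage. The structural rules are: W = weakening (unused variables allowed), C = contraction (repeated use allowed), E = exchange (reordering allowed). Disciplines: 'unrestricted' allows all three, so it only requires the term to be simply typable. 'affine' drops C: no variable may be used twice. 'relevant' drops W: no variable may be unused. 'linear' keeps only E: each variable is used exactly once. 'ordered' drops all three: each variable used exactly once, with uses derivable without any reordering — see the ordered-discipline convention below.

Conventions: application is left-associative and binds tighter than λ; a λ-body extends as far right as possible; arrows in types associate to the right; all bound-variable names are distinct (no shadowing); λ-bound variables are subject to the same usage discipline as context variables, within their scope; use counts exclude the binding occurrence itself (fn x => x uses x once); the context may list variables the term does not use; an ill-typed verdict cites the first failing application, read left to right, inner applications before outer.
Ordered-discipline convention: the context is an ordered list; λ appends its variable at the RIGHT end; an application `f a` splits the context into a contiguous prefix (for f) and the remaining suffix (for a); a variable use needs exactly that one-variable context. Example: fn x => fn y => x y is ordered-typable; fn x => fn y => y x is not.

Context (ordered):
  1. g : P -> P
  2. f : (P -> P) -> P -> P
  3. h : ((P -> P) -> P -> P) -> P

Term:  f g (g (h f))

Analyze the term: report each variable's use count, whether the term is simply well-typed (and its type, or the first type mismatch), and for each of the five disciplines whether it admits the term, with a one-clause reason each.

use counts: g: 2; f: 2; h: 1
use order (left to right): f, g, g, h, f
typing: well-typed at P
ordered: ✗ — uses contraction: g ×2, f ×2
linear: ✗ — uses contraction: g ×2, f ×2
affine: ✗ — uses contraction: g ×2, f ×2
relevant: ✓ — none of g, f, h goes unused
unrestricted: ✓ — simply typable at P; W, C, E all held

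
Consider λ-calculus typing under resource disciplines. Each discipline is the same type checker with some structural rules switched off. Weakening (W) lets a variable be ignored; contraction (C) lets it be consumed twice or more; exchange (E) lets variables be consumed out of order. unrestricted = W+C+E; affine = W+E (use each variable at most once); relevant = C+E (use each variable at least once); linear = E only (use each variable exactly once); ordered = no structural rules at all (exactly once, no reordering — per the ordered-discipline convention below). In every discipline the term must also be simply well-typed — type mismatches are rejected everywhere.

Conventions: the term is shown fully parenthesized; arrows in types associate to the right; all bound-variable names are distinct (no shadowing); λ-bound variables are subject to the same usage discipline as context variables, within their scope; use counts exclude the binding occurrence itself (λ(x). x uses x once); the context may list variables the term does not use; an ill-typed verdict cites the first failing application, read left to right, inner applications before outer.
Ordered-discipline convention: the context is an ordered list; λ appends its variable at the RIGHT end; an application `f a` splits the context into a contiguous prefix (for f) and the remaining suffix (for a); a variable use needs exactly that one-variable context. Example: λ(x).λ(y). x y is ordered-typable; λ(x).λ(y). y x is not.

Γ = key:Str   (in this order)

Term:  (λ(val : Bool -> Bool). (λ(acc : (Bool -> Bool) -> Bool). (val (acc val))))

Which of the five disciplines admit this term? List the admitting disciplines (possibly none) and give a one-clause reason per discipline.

admitted by: unrestricted
variable uses: key ×0; val (bound) ×2; acc (bound) ×1
left-to-right use order: val, acc, val
typing: well-typed at (Bool -> Bool) -> ((Bool -> Bool) -> Bool) -> Bool
ordered ✗ (uses contraction: val ×2; key left unused)
linear ✗ (uses contraction: val ×2; key left unused)
affine ✗ (uses contraction: val ×2)
relevant ✗ (key left unused)
unrestricted ✓ (simply typable at (Bool -> Bool) -> ((Bool -> Bool) -> Bool) -> Bool; W, C, E all held)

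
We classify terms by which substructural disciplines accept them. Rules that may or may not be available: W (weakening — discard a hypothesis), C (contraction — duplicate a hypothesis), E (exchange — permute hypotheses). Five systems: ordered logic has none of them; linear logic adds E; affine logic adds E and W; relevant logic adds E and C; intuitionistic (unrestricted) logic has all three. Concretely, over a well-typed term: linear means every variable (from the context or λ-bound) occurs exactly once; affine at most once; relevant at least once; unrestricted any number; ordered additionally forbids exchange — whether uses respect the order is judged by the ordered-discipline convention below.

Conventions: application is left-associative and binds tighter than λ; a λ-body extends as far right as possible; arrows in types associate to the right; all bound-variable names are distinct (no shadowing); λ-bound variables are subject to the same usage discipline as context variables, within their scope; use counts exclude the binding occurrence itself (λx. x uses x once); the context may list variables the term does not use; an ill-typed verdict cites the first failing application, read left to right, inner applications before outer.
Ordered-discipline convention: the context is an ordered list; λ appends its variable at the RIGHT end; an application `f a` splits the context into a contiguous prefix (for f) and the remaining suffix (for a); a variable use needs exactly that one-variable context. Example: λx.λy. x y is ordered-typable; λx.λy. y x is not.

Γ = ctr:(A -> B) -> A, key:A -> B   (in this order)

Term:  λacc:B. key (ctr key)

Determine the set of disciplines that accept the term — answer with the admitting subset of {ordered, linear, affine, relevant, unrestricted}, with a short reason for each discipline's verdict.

admitted in: unrestricted
variable uses: ctr=1, key=2, acc (bound)=0
uses in reading order: key, ctr, key
typing: ✓ — B -> B
ordered ✗ (uses contraction: key ×2; unused: acc — weakening required)
linear ✗ (uses contraction: key ×2; unused: acc — weakening required)
affine ✗ (uses contraction: key ×2)
relevant ✗ (unused: acc — weakening required)
unrestricted ✓ (type-checks (B -> B) and nothing is barred)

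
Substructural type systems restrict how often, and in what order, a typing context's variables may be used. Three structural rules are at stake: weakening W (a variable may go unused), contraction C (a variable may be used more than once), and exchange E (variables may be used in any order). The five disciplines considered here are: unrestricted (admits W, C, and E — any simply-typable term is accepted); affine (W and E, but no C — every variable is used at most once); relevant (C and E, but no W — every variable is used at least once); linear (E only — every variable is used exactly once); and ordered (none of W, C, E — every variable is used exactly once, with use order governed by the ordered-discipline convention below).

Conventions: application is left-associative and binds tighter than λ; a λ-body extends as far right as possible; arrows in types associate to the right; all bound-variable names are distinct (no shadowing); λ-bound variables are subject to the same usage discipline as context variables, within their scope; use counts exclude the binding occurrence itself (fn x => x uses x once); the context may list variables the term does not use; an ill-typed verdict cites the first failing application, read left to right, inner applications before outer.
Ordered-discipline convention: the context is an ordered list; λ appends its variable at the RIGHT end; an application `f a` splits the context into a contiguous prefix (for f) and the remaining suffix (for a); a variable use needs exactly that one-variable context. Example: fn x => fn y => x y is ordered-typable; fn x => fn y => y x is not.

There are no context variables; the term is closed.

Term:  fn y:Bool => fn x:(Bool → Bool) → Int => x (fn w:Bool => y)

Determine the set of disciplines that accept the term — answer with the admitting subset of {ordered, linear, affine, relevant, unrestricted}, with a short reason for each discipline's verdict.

admitting disciplines: affine, unrestricted
use counts: y (bound): 1; x (bound): 1; w (bound): 0
left-to-right use order: x, y
typing: well-typed at Bool → ((Bool → Bool) → Int) → Int
ordered: ✗, w left unused
linear: ✗, w left unused
affine: ✓, at most one use each (y, x, w)
relevant: ✗, w left unused
unrestricted: ✓, simply typable at Bool → ((Bool → Bool) → Int) → Int; W, C, E all held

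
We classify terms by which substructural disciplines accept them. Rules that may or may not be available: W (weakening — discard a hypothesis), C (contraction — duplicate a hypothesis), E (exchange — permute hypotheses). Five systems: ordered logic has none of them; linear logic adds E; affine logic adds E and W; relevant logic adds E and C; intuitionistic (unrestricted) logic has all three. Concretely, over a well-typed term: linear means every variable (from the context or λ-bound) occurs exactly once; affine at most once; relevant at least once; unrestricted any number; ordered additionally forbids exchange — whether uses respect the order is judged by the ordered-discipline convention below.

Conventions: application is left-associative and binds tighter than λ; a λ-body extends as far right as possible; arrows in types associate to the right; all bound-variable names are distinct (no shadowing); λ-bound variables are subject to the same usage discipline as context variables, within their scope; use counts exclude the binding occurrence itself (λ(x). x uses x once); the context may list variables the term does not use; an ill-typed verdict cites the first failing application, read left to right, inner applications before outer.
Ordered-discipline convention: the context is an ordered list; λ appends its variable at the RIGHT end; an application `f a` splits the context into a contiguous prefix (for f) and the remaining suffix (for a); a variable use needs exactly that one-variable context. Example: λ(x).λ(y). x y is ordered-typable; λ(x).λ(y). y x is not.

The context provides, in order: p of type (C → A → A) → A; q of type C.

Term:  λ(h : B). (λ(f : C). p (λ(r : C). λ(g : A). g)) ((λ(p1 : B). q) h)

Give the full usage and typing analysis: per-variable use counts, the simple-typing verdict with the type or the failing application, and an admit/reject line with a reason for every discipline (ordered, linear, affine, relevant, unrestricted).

use counts: p: 1×, q: 1×, h [bound]: 1×, f [bound]: 0×, r [bound]: 0×, g [bound]: 1×, p1 [bound]: 0×
uses in reading order: p, g, q, h
typing: ✓ — B → A
ordered: ✗ — unused: f, r, p1 — weakening required
linear: ✗ — unused: f, r, p1 — weakening required
affine: ✓ — p, q, h, f, r, g, p1: no repeats, contraction unneeded
relevant: ✗ — unused: f, r, p1 — weakening required
unrestricted: ✓ — type-checks (B → A) and nothing is barred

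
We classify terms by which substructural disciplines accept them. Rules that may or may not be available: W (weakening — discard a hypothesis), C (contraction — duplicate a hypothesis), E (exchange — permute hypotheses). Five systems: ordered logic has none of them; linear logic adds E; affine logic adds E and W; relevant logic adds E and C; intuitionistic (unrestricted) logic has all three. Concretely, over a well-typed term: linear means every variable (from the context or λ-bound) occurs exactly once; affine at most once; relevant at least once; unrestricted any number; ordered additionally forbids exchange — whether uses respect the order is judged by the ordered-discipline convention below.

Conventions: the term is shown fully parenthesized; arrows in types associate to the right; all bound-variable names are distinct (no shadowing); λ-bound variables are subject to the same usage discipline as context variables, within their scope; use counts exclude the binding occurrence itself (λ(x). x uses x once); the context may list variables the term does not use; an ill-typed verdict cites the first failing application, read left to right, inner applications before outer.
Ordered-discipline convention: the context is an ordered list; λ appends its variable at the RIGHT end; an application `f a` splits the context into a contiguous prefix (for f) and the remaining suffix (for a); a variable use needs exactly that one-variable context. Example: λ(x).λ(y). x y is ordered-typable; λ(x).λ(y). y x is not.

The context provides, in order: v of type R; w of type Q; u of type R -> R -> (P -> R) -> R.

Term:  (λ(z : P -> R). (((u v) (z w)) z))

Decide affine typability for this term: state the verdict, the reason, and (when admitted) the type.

no — not simply typable
counts: v=1, w=1, u=1, z (λ-bound)=2
use order (left to right): u, v, z, w, z
typing: ill-typed: an argument Q mismatches the expected P
summary: ordered ✗ | linear ✗ | affine ✗ | relevant ✗ | unrestricted ✗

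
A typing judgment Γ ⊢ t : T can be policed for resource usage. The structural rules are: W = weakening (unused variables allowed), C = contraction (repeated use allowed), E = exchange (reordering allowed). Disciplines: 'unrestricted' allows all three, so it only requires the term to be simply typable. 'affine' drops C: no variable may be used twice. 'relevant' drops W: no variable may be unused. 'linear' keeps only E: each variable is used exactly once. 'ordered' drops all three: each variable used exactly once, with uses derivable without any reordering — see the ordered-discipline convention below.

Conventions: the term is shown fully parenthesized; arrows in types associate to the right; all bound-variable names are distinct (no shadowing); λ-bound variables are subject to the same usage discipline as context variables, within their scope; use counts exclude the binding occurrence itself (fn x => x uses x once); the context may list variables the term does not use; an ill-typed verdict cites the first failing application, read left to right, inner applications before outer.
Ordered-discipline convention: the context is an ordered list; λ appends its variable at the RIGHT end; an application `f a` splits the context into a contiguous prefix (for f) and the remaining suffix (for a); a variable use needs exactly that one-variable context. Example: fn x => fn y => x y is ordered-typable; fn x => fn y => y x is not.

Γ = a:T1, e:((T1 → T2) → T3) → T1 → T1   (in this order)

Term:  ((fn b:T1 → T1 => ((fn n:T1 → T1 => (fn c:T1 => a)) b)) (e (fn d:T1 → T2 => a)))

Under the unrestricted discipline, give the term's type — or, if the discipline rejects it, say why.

not well-typed under unrestricted — a type mismatch blocks all five
usage: a=2, e=1, b (λ-bound)=1, n (λ-bound)=0, c (λ-bound)=0, d (λ-bound)=0
left-to-right use order: a, b, e, a
typing: ill-typed: a function awaiting (T1 → T2) → T3 gets (T1 → T2) → T1
summary: ordered ✗ | linear ✗ | affine ✗ | relevant ✗ | unrestricted ✗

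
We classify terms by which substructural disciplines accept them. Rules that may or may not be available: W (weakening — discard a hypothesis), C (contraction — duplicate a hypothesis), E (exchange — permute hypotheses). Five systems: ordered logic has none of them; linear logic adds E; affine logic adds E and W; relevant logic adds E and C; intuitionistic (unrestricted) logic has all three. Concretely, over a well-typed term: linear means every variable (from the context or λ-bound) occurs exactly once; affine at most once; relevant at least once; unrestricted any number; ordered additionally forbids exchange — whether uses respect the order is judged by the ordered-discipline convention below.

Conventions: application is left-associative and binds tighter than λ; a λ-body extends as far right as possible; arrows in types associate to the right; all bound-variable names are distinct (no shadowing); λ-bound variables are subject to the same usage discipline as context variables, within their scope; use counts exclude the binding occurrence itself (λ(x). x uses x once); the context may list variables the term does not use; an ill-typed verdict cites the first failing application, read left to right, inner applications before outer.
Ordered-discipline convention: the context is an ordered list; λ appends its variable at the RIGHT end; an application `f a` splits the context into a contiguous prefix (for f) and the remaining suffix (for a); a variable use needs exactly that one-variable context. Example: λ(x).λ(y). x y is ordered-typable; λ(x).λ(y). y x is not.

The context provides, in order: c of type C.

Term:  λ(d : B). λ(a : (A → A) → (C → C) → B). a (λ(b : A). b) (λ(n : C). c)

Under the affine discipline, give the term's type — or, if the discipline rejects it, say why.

term : B → ((A → A) → (C → C) → B) → B
counts: c: 1, d (λ-bound): 0, a (λ-bound): 1, b (λ-bound): 1, n (λ-bound): 0
use order (left to right): a, b, c
typing: ✓ — B → ((A → A) → (C → C) → B) → B
per-discipline verdicts: ordered ✗ · linear ✗ · affine ✓ · relevant ✗ · unrestricted ✓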